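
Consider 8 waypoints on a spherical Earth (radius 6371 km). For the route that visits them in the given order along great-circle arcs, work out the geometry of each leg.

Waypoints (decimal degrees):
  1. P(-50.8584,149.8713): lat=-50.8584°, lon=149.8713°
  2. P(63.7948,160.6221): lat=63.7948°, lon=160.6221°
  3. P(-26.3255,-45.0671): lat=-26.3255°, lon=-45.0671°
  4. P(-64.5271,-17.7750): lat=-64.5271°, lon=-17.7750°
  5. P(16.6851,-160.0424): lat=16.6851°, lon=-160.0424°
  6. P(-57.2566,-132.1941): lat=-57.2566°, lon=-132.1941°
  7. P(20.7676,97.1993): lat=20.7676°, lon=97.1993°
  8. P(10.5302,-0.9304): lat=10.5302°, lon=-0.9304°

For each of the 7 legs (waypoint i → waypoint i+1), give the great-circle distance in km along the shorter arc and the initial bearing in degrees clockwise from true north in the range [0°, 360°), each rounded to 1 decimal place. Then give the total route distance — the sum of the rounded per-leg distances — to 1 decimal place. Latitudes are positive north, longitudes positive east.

Leg 1: dist=12783.2 km, bearing=5.2°
Leg 2: dist=15454.6 km, bearing=36.3°
Leg 3: dist=4672.2 km, bearing=162.9°
Leg 4: dist=13988.8 km, bearing=226.3°
Leg 5: dist=8616.5 km, bearing=165.0°
Leg 6: dist=14328.4 km, bearing=245.7°
Leg 7: dist=10423.2 km, bearing=282.7°
Total: 80266.9 km

Leg 1: φ1=-0.8876465, φ2=1.1134293, Δφ=2.0010758, Δλ=0.1876369 rad; a=sin²(Δφ/2)+cosφ1·cosφ2·sin²(Δλ/2)=0.7110087400; c=2·atan2(√a, √(1-a))=2.006465853; dist=6371·c=12783.194 ≈ 12783.2 km; running total=12783.2 km
Leg 1 bearing: y=sinΔλ·cosφ2=0.08237270, x=cosφ1·sinφ2-sinφ1·cosφ2·cosΔλ=0.90283774; θ=atan2(y, x)=5.2131° ≈ 5.2°
Leg 2: φ1=1.1134293, φ2=-0.4594667, Δφ=-1.5728960, Δλ=-3.5899538 rad; a=sin²(Δφ/2)+cosφ1·cosφ2·sin²(Δλ/2)=0.8772795211; c=2·atan2(√a, √(1-a))=2.425778233; dist=6371·c=15454.633 ≈ 15454.6 km; running total=28237.8 km
Leg 2 bearing: y=sinΔλ·cosφ2=0.38853169, x=cosφ1·sinφ2-sinφ1·cosφ2·cosΔλ=0.52885137; θ=atan2(y, x)=36.3036° ≈ 36.3°
Leg 3: φ1=-0.4594667, φ2=-1.1262104, Δφ=-0.6667437, Δλ=0.4763370 rad; a=sin²(Δφ/2)+cosφ1·cosφ2·sin²(Δλ/2)=0.1285359016; c=2·atan2(√a, √(1-a))=0.733361974; dist=6371·c=4672.249 ≈ 4672.2 km; running total=32910.0 km
Leg 3 bearing: y=sinΔλ·cosφ2=0.19720520, x=cosφ1·sinφ2-sinφ1·cosφ2·cosΔλ=-0.63966226; θ=atan2(y, x)=162.8657° ≈ 162.9°
Leg 4: φ1=-1.1262104, φ2=0.2912099, Δφ=1.4174203, Δλ=-2.4830345 rad; a=sin²(Δφ/2)+cosφ1·cosφ2·sin²(Δλ/2)=0.7925114988; c=2·atan2(√a, √(1-a))=2.195704741; dist=6371·c=13988.835 ≈ 13988.8 km; running total=46898.8 km
Leg 4 bearing: y=sinΔλ·cosφ2=-0.58621117, x=cosφ1·sinφ2-sinφ1·cosφ2·cosΔλ=-0.56045031; θ=atan2(y, x)=-133.7130° <0 so +360° → 226.2870° ≈ 226.3°
Leg 5: φ1=0.2912099, φ2=-0.9993162, Δφ=-1.2905261, Δλ=0.4860445 rad; a=sin²(Δφ/2)+cosφ1·cosφ2·sin²(Δλ/2)=0.3916938634; c=2·atan2(√a, √(1-a))=1.352453316; dist=6371·c=8616.480 ≈ 8616.5 km; running total=55515.3 km
Leg 5 bearing: y=sinΔλ·cosφ2=0.25266132, x=cosφ1·sinφ2-sinφ1·cosφ2·cosΔλ=-0.94299596; θ=atan2(y, x)=165.0008° ≈ 165.0°
Leg 6: φ1=-0.9993162, φ2=0.3624630, Δφ=1.3617792, Δλ=4.0036701 rad; a=sin²(Δφ/2)+cosφ1·cosφ2·sin²(Δλ/2)=0.8136998233; c=2·atan2(√a, √(1-a))=2.249005665; dist=6371·c=14328.415 ≈ 14328.4 km; running total=69843.7 km
Leg 6 bearing: y=sinΔλ·cosφ2=-0.70986857, x=cosφ1·sinφ2-sinφ1·cosφ2·cosΔλ=-0.32008795; θ=atan2(y, x)=-114.2712° <0 so +360° → 245.7288° ≈ 245.7°
Leg 7: φ1=0.3624630, φ2=0.1837867, Δφ=-0.1786763, Δλ=-1.7126864 rad; a=sin²(Δφ/2)+cosφ1·cosφ2·sin²(Δλ/2)=0.5325994097; c=2·atan2(√a, √(1-a))=1.636041427; dist=6371·c=10423.220 ≈ 10423.2 km; running total=80266.9 km
Leg 7 bearing: y=sinΔλ·cosφ2=-0.97327845, x=cosφ1·sinφ2-sinφ1·cosφ2·cosΔλ=0.22017759; θ=atan2(y, x)=-77.2530° <0 so +360° → 282.7470° ≈ 282.7°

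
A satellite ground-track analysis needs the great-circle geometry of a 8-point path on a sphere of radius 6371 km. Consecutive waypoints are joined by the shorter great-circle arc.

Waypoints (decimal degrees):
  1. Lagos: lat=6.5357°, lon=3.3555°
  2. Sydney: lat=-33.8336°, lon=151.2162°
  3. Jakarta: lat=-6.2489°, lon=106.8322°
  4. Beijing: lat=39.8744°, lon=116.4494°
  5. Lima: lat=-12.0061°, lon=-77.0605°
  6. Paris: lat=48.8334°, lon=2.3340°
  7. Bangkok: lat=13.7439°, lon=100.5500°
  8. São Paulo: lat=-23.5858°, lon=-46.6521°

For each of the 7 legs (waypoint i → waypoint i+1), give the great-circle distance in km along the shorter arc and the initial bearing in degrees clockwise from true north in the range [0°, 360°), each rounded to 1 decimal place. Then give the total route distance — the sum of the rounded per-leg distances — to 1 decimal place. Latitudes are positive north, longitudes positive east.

Leg 1: φ1=0.1140695, φ2=-0.5905077, Δφ=-0.7045772, Δλ=2.5806560 rad; a=sin²(Δφ/2)+cosφ1·cosφ2·sin²(Δλ/2)=0.8810844749; c=2·atan2(√a, √(1-a))=2.437453226; dist=6371·c=15529.015 ≈ 15529.0 km; running total=15529.0 km
Leg 1 bearing: y=sinΔλ·cosφ2=0.44189309, x=cosφ1·sinφ2-sinφ1·cosφ2·cosΔλ=-0.47310569; θ=atan2(y, x)=136.9537° ≈ 137.0°
Leg 2: φ1=-0.5905077, φ2=-0.1090639, Δφ=0.4814438, Δλ=-0.7746469 rad; a=sin²(Δφ/2)+cosφ1·cosφ2·sin²(Δλ/2)=0.1746389059; c=2·atan2(√a, √(1-a))=0.862261174; dist=6371·c=5493.466 ≈ 5493.5 km; running total=21022.5 km
Leg 2 bearing: y=sinΔλ·cosφ2=-0.69530788, x=cosφ1·sinφ2-sinφ1·cosφ2·cosΔλ=0.30513536; θ=atan2(y, x)=-66.3058° <0 so +360° → 293.6942° ≈ 293.7°
Leg 3: φ1=-0.1090639, φ2=0.6959396, Δφ=0.8050034, Δλ=0.1678518 rad; a=sin²(Δφ/2)+cosφ1·cosφ2·sin²(Δλ/2)=0.1588064925; c=2·atan2(√a, √(1-a))=0.819773198; dist=6371·c=5222.775 ≈ 5222.8 km; running total=26245.3 km
Leg 3 bearing: y=sinΔλ·cosφ2=0.12821411, x=cosφ1·sinφ2-sinφ1·cosφ2·cosΔλ=0.71965902; θ=atan2(y, x)=10.1018° ≈ 10.1°
Leg 4: φ1=0.6959396, φ2=-0.2095460, Δφ=-0.9054855, Δλ=-3.3773849 rad; a=sin²(Δφ/2)+cosφ1·cosφ2·sin²(Δλ/2)=0.9316265946; c=2·atan2(√a, √(1-a))=2.612475791; dist=6371·c=16644.083 ≈ 16644.1 km; running total=42889.4 km
Leg 4 bearing: y=sinΔλ·cosφ2=0.22850319, x=cosφ1·sinφ2-sinφ1·cosφ2·cosΔλ=0.45008913; θ=atan2(y, x)=26.9162° ≈ 26.9°
Leg 5: φ1=-0.2095460, φ2=0.8523036, Δφ=1.0618496, Δλ=1.3856954 rad; a=sin²(Δφ/2)+cosφ1·cosφ2·sin²(Δλ/2)=0.5190479490; c=2·atan2(√a, √(1-a))=1.608901446; dist=6371·c=10250.311 ≈ 10250.3 km; running total=53139.7 km
Leg 5 bearing: y=sinΔλ·cosφ2=0.64700629, x=cosφ1·sinφ2-sinφ1·cosφ2·cosΔλ=0.76153238; θ=atan2(y, x)=40.3516° ≈ 40.4°
Leg 6: φ1=0.8523036, φ2=0.2398763, Δφ=-0.6124273, Δλ=1.7141926 rad; a=sin²(Δφ/2)+cosφ1·cosφ2·sin²(Δλ/2)=0.4562611707; c=2·atan2(√a, √(1-a))=1.483206714; dist=6371·c=9449.510 ≈ 9449.5 km; running total=62589.2 km
Leg 6 bearing: y=sinΔλ·cosφ2=0.96139761, x=cosφ1·sinφ2-sinφ1·cosφ2·cosΔλ=0.26088752; θ=atan2(y, x)=74.8177° ≈ 74.8°
Leg 7: φ1=0.2398763, φ2=-0.4116499, Δφ=-0.6515262, Δλ=-2.5691613 rad; a=sin²(Δφ/2)+cosφ1·cosφ2·sin²(Δλ/2)=0.9216849229; c=2·atan2(√a, √(1-a))=2.574320447; dist=6371·c=16400.996 ≈ 16401.0 km; running total=78990.2 km
Leg 7 bearing: y=sinΔλ·cosφ2=-0.49642671, x=cosφ1·sinφ2-sinφ1·cosφ2·cosΔλ=-0.20564003; θ=atan2(y, x)=-112.5013° <0 so +360° → 247.4987° ≈ 247.5°

Leg 1: dist=15529.0 km, bearing=137.0°
Leg 2: dist=5493.5 km, bearing=293.7°
Leg 3: dist=5222.8 km, bearing=10.1°
Leg 4: dist=16644.1 km, bearing=26.9°
Leg 5: dist=10250.3 km, bearing=40.4°
Leg 6: dist=9449.5 km, bearing=74.8°
Leg 7: dist=16401.0 km, bearing=247.5°
Total: 78990.2 km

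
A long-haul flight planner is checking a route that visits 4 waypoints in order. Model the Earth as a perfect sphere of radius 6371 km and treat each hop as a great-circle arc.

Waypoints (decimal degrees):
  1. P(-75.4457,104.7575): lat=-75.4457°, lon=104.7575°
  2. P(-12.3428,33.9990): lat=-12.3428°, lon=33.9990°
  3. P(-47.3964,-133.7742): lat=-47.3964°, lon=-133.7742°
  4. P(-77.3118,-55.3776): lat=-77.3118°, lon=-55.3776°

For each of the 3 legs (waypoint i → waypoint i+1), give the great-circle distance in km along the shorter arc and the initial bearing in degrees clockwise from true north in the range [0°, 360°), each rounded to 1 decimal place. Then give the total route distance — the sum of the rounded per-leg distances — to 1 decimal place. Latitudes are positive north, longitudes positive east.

Leg 1: φ1=-1.3167759, φ2=-0.2154225, Δφ=1.1013534, Δλ=-1.2349688 rad; a=sin²(Δφ/2)+cosφ1·cosφ2·sin²(Δλ/2)=0.3560991837; c=2·atan2(√a, √(1-a))=1.278865773; dist=6371·c=8147.654 ≈ 8147.7 km; running total=8147.7 km
Leg 1 bearing: y=sinΔλ·cosφ2=-0.92231528, x=cosφ1·sinφ2-sinφ1·cosφ2·cosΔλ=0.25788516; θ=atan2(y, x)=-74.3787° <0 so +360° → 285.6213° ≈ 285.6°
Leg 2: φ1=-0.2154225, φ2=-0.8272232, Δφ=-0.6118007, Δλ=-2.9281947 rad; a=sin²(Δφ/2)+cosφ1·cosφ2·sin²(Δλ/2)=0.7444685178; c=2·atan2(√a, √(1-a))=2.081667113; dist=6371·c=13262.301 ≈ 13262.3 km; running total=21410.0 km
Leg 2 bearing: y=sinΔλ·cosφ2=-0.14335991, x=cosφ1·sinφ2-sinφ1·cosφ2·cosΔλ=-0.86045831; θ=atan2(y, x)=-170.5409° <0 so +360° → 189.4591° ≈ 189.5°
Leg 3: φ1=-0.8272232, φ2=-1.3493455, Δφ=-0.5221222, Δλ=1.3682788 rad; a=sin²(Δφ/2)+cosφ1·cosφ2·sin²(Δλ/2)=0.1260072883; c=2·atan2(√a, √(1-a))=0.725774765; dist=6371·c=4623.911 ≈ 4623.9 km; running total=26033.9 km
Leg 3 bearing: y=sinΔλ·cosφ2=0.21515647, x=cosφ1·sinφ2-sinφ1·cosφ2·cosΔλ=-0.62787379; θ=atan2(y, x)=161.0847° ≈ 161.1°

Leg 1: dist=8147.7 km, bearing=285.6°
Leg 2: dist=13262.3 km, bearing=189.5°
Leg 3: dist=4623.9 km, bearing=161.1°
Total: 26033.9 km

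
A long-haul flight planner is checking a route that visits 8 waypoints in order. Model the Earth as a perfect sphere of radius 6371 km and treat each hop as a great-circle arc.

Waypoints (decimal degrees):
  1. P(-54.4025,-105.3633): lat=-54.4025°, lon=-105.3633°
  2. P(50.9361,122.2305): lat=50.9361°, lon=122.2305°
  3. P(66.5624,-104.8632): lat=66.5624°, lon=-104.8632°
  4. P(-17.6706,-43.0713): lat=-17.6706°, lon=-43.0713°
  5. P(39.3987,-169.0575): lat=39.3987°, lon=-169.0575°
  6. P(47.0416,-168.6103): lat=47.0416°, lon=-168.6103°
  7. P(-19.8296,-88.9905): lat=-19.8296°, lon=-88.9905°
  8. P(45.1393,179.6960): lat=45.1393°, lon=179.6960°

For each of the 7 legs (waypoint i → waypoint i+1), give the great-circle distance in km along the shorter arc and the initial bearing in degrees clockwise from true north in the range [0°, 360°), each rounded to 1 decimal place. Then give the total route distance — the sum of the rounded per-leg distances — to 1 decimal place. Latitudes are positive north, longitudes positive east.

Leg 1: φ1=-0.9495027, φ2=0.8890027, Δφ=1.8385054, Δλ=3.9722612 rad; a=sin²(Δφ/2)+cosφ1·cosφ2·sin²(Δλ/2)=0.9393630498; c=2·atan2(√a, √(1-a))=2.643983111; dist=6371·c=16844.816 ≈ 16844.8 km; running total=16844.8 km
Leg 1 bearing: y=sinΔλ·cosφ2=-0.46531877, x=cosφ1·sinφ2-sinφ1·cosφ2·cosΔλ=0.10639026; θ=atan2(y, x)=-77.1213° <0 so +360° → 282.8787° ≈ 282.9°
Leg 2: φ1=0.8890027, φ2=1.1617330, Δφ=0.2727304, Δλ=-3.9635328 rad; a=sin²(Δφ/2)+cosφ1·cosφ2·sin²(Δλ/2)=0.2291326534; c=2·atan2(√a, √(1-a))=0.998296826; dist=6371·c=6360.149 ≈ 6360.1 km; running total=23204.9 km
Leg 2 bearing: y=sinΔλ·cosφ2=0.29133922, x=cosφ1·sinφ2-sinφ1·cosφ2·cosΔλ=0.78844466; θ=atan2(y, x)=20.2798° ≈ 20.3°
Leg 3: φ1=1.1617330, φ2=-0.3084102, Δφ=-1.4701432, Δλ=1.0784721 rad; a=sin²(Δφ/2)+cosφ1·cosφ2·sin²(Δλ/2)=0.5496819506; c=2·atan2(√a, √(1-a))=1.670324465; dist=6371·c=10641.637 ≈ 10641.6 km; running total=33846.5 km
Leg 3 bearing: y=sinΔλ·cosφ2=0.83965757, x=cosφ1·sinφ2-sinφ1·cosφ2·cosΔλ=-0.53394942; θ=atan2(y, x)=122.4528° ≈ 122.5°
Leg 4: φ1=-0.3084102, φ2=0.6876370, Δφ=0.9960472, Δλ=-2.1988740 rad; a=sin²(Δφ/2)+cosφ1·cosφ2·sin²(Δλ/2)=0.8126494979; c=2·atan2(√a, √(1-a))=2.246310940; dist=6371·c=14311.247 ≈ 14311.2 km; running total=48157.7 km
Leg 4 bearing: y=sinΔλ·cosφ2=-0.62527562, x=cosφ1·sinφ2-sinφ1·cosφ2·cosΔλ=0.46693850; θ=atan2(y, x)=-53.2486° <0 so +360° → 306.7514° ≈ 306.8°
Leg 5: φ1=0.6876370, φ2=0.8210308, Δφ=0.1333938, Δλ=0.0078051 rad; a=sin²(Δφ/2)+cosφ1·cosφ2·sin²(Δλ/2)=0.0044499021; c=2·atan2(√a, √(1-a))=0.133514319; dist=6371·c=850.620 ≈ 850.6 km; running total=49008.3 km
Leg 5 bearing: y=sinΔλ·cosφ2=0.00531887, x=cosφ1·sinφ2-sinφ1·cosφ2·cosΔλ=0.13301170; θ=atan2(y, x)=2.2899° ≈ 2.3°
Leg 6: φ1=0.8210308, φ2=-0.3460918, Δφ=-1.1671226, Δλ=1.3896277 rad; a=sin²(Δφ/2)+cosφ1·cosφ2·sin²(Δλ/2)=0.5663774475; c=2·atan2(√a, √(1-a))=1.703944289; dist=6371·c=10855.829 ≈ 10855.8 km; running total=59864.1 km
Leg 6 bearing: y=sinΔλ·cosφ2=0.92530986, x=cosφ1·sinφ2-sinφ1·cosφ2·cosΔλ=-0.35521514; θ=atan2(y, x)=111.0012° ≈ 111.0°
Leg 7: φ1=-0.3460918, φ2=0.7878294, Δφ=1.1339212, Δλ=4.6894641 rad; a=sin²(Δφ/2)+cosφ1·cosφ2·sin²(Δλ/2)=0.6278303702; c=2·atan2(√a, √(1-a))=1.829327422; dist=6371·c=11654.645 ≈ 11654.6 km; running total=71518.7 km
Leg 7 bearing: y=sinΔλ·cosφ2=-0.70520019, x=cosφ1·sinφ2-sinφ1·cosφ2·cosΔλ=0.66130951; θ=atan2(y, x)=-46.8396° <0 so +360° → 313.1604° ≈ 313.2°

Leg 1: dist=16844.8 km, bearing=282.9°
Leg 2: dist=6360.1 km, bearing=20.3°
Leg 3: dist=10641.6 km, bearing=122.5°
Leg 4: dist=14311.2 km, bearing=306.8°
Leg 5: dist=850.6 km, bearing=2.3°
Leg 6: dist=10855.8 km, bearing=111.0°
Leg 7: dist=11654.6 km, bearing=313.2°
Total: 71518.7 km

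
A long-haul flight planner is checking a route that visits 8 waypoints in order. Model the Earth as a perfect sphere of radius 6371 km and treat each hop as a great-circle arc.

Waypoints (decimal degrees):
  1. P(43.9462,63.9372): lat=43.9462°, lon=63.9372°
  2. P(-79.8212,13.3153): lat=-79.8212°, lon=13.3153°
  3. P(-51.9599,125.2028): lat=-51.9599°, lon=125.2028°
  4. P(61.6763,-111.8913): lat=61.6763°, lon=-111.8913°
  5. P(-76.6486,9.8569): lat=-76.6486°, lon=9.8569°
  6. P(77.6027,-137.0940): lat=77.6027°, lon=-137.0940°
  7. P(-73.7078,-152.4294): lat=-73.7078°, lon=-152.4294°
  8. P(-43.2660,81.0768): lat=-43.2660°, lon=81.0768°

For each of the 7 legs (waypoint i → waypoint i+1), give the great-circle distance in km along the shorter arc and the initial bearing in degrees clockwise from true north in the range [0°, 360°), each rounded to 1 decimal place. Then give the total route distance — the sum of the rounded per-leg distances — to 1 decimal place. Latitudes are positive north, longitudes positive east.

Leg 1: φ1=0.7670059, φ2=-1.3931428, Δφ=-2.1601486, Δλ=-0.8835188 rad; a=sin²(Δφ/2)+cosφ1·cosφ2·sin²(Δλ/2)=0.8011681114; c=2·atan2(√a, √(1-a))=2.217220923; dist=6371·c=14125.915 ≈ 14125.9 km; running total=14125.9 km
Leg 1 bearing: y=sinΔλ·cosφ2=-0.13660078, x=cosφ1·sinφ2-sinφ1·cosφ2·cosΔλ=-0.78646761; θ=atan2(y, x)=-170.1467° <0 so +360° → 189.8533° ≈ 189.9°
Leg 2: φ1=-1.3931428, φ2=-0.9068713, Δφ=0.4862714, Δλ=1.9528053 rad; a=sin²(Δφ/2)+cosφ1·cosφ2·sin²(Δλ/2)=0.1327056894; c=2·atan2(√a, √(1-a))=0.745736140; dist=6371·c=4751.085 ≈ 4751.1 km; running total=18877.0 km
Leg 2 bearing: y=sinΔλ·cosφ2=0.57179474, x=cosφ1·sinφ2-sinφ1·cosφ2·cosΔλ=-0.36528117; θ=atan2(y, x)=122.5718° ≈ 122.6°
Leg 3: φ1=-0.9068713, φ2=1.0764545, Δφ=1.9833258, Δλ=-4.1380727 rad; a=sin²(Δφ/2)+cosφ1·cosφ2·sin²(Δλ/2)=0.9260606484; c=2·atan2(√a, √(1-a))=2.590821692; dist=6371·c=16506.125 ≈ 16506.1 km; running total=35383.1 km
Leg 3 bearing: y=sinΔλ·cosφ2=0.39833310, x=cosφ1·sinφ2-sinφ1·cosφ2·cosΔλ=0.33944077; θ=atan2(y, x)=49.5639° ≈ 49.6°
Leg 4: φ1=1.0764545, φ2=-1.3377704, Δφ=-2.4142249, Δλ=2.1249069 rad; a=sin²(Δφ/2)+cosφ1·cosφ2·sin²(Δλ/2)=0.9570695260; c=2·atan2(√a, √(1-a))=2.724175440; dist=6371·c=17355.722 ≈ 17355.7 km; running total=52738.8 km
Leg 4 bearing: y=sinΔλ·cosφ2=0.19636943, x=cosφ1·sinφ2-sinφ1·cosφ2·cosΔλ=-0.35466722; θ=atan2(y, x)=151.0279° ≈ 151.0°
Leg 5: φ1=-1.3377704, φ2=1.3544226, Δφ=2.6921931, Δλ=-2.5647770 rad; a=sin²(Δφ/2)+cosφ1·cosφ2·sin²(Δλ/2)=0.9959200159; c=2·atan2(√a, √(1-a))=3.013756118; dist=6371·c=19200.640 ≈ 19200.6 km; running total=71939.4 km
Leg 5 bearing: y=sinΔλ·cosφ2=-0.11708243, x=cosφ1·sinφ2-sinφ1·cosφ2·cosΔλ=0.05044855; θ=atan2(y, x)=-66.6897° <0 so +360° → 293.3103° ≈ 293.3°
Leg 6: φ1=1.3544226, φ2=-1.2864438, Δφ=-2.6408664, Δλ=-0.2676532 rad; a=sin²(Δφ/2)+cosφ1·cosφ2·sin²(Δλ/2)=0.9396893118; c=2·atan2(√a, √(1-a))=2.645351875; dist=6371·c=16853.537 ≈ 16853.5 km; running total=88792.9 km
Leg 6 bearing: y=sinΔλ·cosφ2=-0.07419307, x=cosφ1·sinφ2-sinφ1·cosφ2·cosΔλ=-0.47030695; θ=atan2(y, x)=-171.0352° <0 so +360° → 188.9648° ≈ 189.0°
Leg 7: φ1=-1.2864438, φ2=-0.7551342, Δφ=0.5313096, Δλ=4.0754520 rad; a=sin²(Δφ/2)+cosφ1·cosφ2·sin²(Δλ/2)=0.2318146799; c=2·atan2(√a, √(1-a))=1.004665401; dist=6371·c=6400.723 ≈ 6400.7 km; running total=95193.6 km
Leg 7 bearing: y=sinΔλ·cosφ2=-0.58539904, x=cosφ1·sinφ2-sinφ1·cosφ2·cosΔλ=-0.60795930; θ=atan2(y, x)=-136.0830° <0 so +360° → 223.9170° ≈ 223.9°

Leg 1: dist=14125.9 km, bearing=189.9°
Leg 2: dist=4751.1 km, bearing=122.6°
Leg 3: dist=16506.1 km, bearing=49.6°
Leg 4: dist=17355.7 km, bearing=151.0°
Leg 5: dist=19200.6 km, bearing=293.3°
Leg 6: dist=16853.5 km, bearing=189.0°
Leg 7: dist=6400.7 km, bearing=223.9°
Total: 95193.6 km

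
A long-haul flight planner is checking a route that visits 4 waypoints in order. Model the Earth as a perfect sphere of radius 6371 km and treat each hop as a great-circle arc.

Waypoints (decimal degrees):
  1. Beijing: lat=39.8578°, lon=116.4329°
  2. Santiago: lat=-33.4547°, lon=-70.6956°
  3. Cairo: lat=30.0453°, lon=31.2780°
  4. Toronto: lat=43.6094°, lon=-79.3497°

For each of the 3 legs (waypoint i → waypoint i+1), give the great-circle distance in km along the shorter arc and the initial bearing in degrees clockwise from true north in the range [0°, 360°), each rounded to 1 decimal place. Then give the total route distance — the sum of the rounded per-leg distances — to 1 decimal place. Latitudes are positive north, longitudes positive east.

Leg 1: dist=19061.2 km, bearing=44.0°
Leg 2: dist=12810.1 km, bearing=69.4°
Leg 3: dist=9212.1 km, bearing=316.9°
Total: 41083.4 km

Leg 1: φ1=0.6956498, φ2=-0.5838947, Δφ=-1.2795445, Δλ=-3.2660084 rad; a=sin²(Δφ/2)+cosφ1·cosφ2·sin²(Δλ/2)=0.9944056849; c=2·atan2(√a, √(1-a))=2.991862517; dist=6371·c=19061.156 ≈ 19061.2 km; running total=19061.2 km
Leg 1 bearing: y=sinΔλ·cosφ2=0.10353524, x=cosφ1·sinφ2-sinφ1·cosφ2·cosΔλ=0.10738962; θ=atan2(y, x)=43.9531° ≈ 44.0°
Leg 2: φ1=-0.5838947, φ2=0.5243894, Δφ=1.1082841, Δλ=1.7797751 rad; a=sin²(Δφ/2)+cosφ1·cosφ2·sin²(Δλ/2)=0.7129236713; c=2·atan2(√a, √(1-a))=2.010694509; dist=6371·c=12810.135 ≈ 12810.1 km; running total=31871.3 km
Leg 2 bearing: y=sinΔλ·cosφ2=0.84679656, x=cosφ1·sinφ2-sinφ1·cosφ2·cosΔλ=0.31873127; θ=atan2(y, x)=69.3738° ≈ 69.4°
Leg 3: φ1=0.5243894, φ2=0.7611276, Δφ=0.2367382, Δλ=-1.9308176 rad; a=sin²(Δφ/2)+cosφ1·cosφ2·sin²(Δλ/2)=0.4377324737; c=2·atan2(√a, √(1-a))=1.445937105; dist=6371·c=9212.065 ≈ 9212.1 km; running total=41083.4 km
Leg 3 bearing: y=sinΔλ·cosφ2=-0.67763882, x=cosφ1·sinφ2-sinφ1·cosφ2·cosΔλ=0.72477352; θ=atan2(y, x)=-43.0750° <0 so +360° → 316.9250° ≈ 316.9°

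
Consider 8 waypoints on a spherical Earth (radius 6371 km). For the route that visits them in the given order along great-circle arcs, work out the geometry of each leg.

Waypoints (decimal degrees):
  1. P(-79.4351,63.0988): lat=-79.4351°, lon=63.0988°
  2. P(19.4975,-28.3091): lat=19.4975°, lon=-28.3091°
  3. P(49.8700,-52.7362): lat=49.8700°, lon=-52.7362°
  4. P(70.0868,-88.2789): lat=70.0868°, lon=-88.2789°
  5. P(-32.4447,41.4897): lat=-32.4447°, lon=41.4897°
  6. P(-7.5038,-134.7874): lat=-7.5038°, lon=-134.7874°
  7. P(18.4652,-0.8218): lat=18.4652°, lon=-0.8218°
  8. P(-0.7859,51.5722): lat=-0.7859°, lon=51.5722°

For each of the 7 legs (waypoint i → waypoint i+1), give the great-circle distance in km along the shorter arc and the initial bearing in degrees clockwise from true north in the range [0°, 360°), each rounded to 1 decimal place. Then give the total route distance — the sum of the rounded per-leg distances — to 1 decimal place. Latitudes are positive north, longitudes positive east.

Leg 1: φ1=-1.3864040, φ2=0.3402956, Δφ=1.7266996, Δλ=-1.5953688 rad; a=sin²(Δφ/2)+cosφ1·cosφ2·sin²(Δλ/2)=0.6661771237; c=2·atan2(√a, √(1-a))=1.909594949; dist=6371·c=12166.029 ≈ 12166.0 km; running total=12166.0 km
Leg 1 bearing: y=sinΔλ·cosφ2=-0.94237148, x=cosφ1·sinφ2-sinφ1·cosφ2·cosΔλ=0.03842722; θ=atan2(y, x)=-87.6649° <0 so +360° → 272.3351° ≈ 272.3°
Leg 2: φ1=0.3402956, φ2=0.8703957, Δφ=0.5301001, Δλ=-0.4263333 rad; a=sin²(Δφ/2)+cosφ1·cosφ2·sin²(Δλ/2)=0.0958138818; c=2·atan2(√a, √(1-a))=0.629414632; dist=6371·c=4010.001 ≈ 4010.0 km; running total=16176.0 km
Leg 2 bearing: y=sinΔλ·cosφ2=-0.26653333, x=cosφ1·sinφ2-sinφ1·cosφ2·cosΔλ=0.52487552; θ=atan2(y, x)=-26.9216° <0 so +360° → 333.0784° ≈ 333.1°
Leg 3: φ1=0.8703957, φ2=1.2232454, Δφ=0.3528497, Δλ=-0.6203371 rad; a=sin²(Δφ/2)+cosφ1·cosφ2·sin²(Δλ/2)=0.0512545644; c=2·atan2(√a, √(1-a))=0.456749372; dist=6371·c=2909.950 ≈ 2910.0 km; running total=19086.0 km
Leg 3 bearing: y=sinΔλ·cosφ2=-0.19799179, x=cosφ1·sinφ2-sinφ1·cosφ2·cosΔλ=0.39409312; θ=atan2(y, x)=-26.6749° <0 so +360° → 333.3251° ≈ 333.3°
Leg 4: φ1=1.2232454, φ2=-0.5662668, Δφ=-1.7895123, Δλ=2.2648893 rad; a=sin²(Δφ/2)+cosφ1·cosφ2·sin²(Δλ/2)=0.8441379633; c=2·atan2(√a, √(1-a))=2.329906131; dist=6371·c=14843.832 ≈ 14843.8 km; running total=33929.8 km
Leg 4 bearing: y=sinΔλ·cosφ2=0.64865782, x=cosφ1·sinφ2-sinφ1·cosφ2·cosΔλ=0.32483732; θ=atan2(y, x)=63.3990° ≈ 63.4°
Leg 5: φ1=-0.5662668, φ2=-0.1309660, Δφ=0.4353008, Δλ=-3.0766158 rad; a=sin²(Δφ/2)+cosφ1·cosφ2·sin²(Δλ/2)=0.8824281436; c=2·atan2(√a, √(1-a))=2.441614541; dist=6371·c=15555.526 ≈ 15555.5 km; running total=49485.3 km
Leg 5 bearing: y=sinΔλ·cosφ2=-0.06437509, x=cosφ1·sinφ2-sinφ1·cosφ2·cosΔλ=-0.64097637; θ=atan2(y, x)=-174.2649° <0 so +360° → 185.7351° ≈ 185.7°
Leg 6: φ1=-0.1309660, φ2=0.3222785, Δφ=0.4532446, Δλ=2.3381408 rad; a=sin²(Δφ/2)+cosφ1·cosφ2·sin²(Δλ/2)=0.8471040118; c=2·atan2(√a, √(1-a))=2.338115331; dist=6371·c=14896.133 ≈ 14896.1 km; running total=64381.4 km
Leg 6 bearing: y=sinΔλ·cosφ2=0.68270093, x=cosφ1·sinφ2-sinφ1·cosφ2·cosΔλ=0.22802338; θ=atan2(y, x)=71.5306° ≈ 71.5°
Leg 7: φ1=0.3222785, φ2=-0.0137165, Δφ=-0.3359951, Δλ=0.9144478 rad; a=sin²(Δφ/2)+cosφ1·cosφ2·sin²(Δλ/2)=0.2127937332; c=2·atan2(√a, √(1-a))=0.958910037; dist=6371·c=6109.216 ≈ 6109.2 km; running total=70490.6 km
Leg 7 bearing: y=sinΔλ·cosφ2=0.79215122, x=cosφ1·sinφ2-sinφ1·cosφ2·cosΔλ=-0.20626848; θ=atan2(y, x)=104.5952° ≈ 104.6°

Leg 1: dist=12166.0 km, bearing=272.3°
Leg 2: dist=4010.0 km, bearing=333.1°
Leg 3: dist=2910.0 km, bearing=333.3°
Leg 4: dist=14843.8 km, bearing=63.4°
Leg 5: dist=15555.5 km, bearing=185.7°
Leg 6: dist=14896.1 km, bearing=71.5°
Leg 7: dist=6109.2 km, bearing=104.6°
Total: 70490.6 km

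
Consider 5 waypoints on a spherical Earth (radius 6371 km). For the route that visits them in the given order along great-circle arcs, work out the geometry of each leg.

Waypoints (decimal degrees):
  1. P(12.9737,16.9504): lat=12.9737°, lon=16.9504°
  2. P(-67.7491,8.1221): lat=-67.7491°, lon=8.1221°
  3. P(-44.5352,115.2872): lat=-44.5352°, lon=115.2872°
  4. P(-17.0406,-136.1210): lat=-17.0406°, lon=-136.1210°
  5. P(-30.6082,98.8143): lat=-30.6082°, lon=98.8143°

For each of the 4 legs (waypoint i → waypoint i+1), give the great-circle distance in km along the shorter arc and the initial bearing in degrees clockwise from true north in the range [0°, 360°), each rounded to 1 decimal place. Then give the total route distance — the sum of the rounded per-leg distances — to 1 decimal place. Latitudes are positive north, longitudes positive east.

Leg 1: φ1=0.2264338, φ2=-1.1824449, Δφ=-1.4088786, Δλ=-0.1540829 rad; a=sin²(Δφ/2)+cosφ1·cosφ2·sin²(Δλ/2)=0.4215802584; c=2·atan2(√a, √(1-a))=1.413306614; dist=6371·c=9004.176 ≈ 9004.2 km; running total=9004.2 km
Leg 1 bearing: y=sinΔλ·cosφ2=-0.05811492, x=cosφ1·sinφ2-sinφ1·cosφ2·cosΔλ=-0.98591279; θ=atan2(y, x)=-176.6266° <0 so +360° → 183.3734° ≈ 183.4°
Leg 2: φ1=-1.1824449, φ2=-0.7772859, Δφ=0.4051590, Δλ=1.8703838 rad; a=sin²(Δφ/2)+cosφ1·cosφ2·sin²(Δλ/2)=0.2152694171; c=2·atan2(√a, √(1-a))=0.964946122; dist=6371·c=6147.672 ≈ 6147.7 km; running total=15151.9 km
Leg 2 bearing: y=sinΔλ·cosφ2=0.68106951, x=cosφ1·sinφ2-sinφ1·cosφ2·cosΔλ=-0.46028068; θ=atan2(y, x)=124.0516° ≈ 124.1°
Leg 3: φ1=-0.7772859, φ2=-0.2974146, Δφ=0.4798713, Δλ=-4.3879009 rad; a=sin²(Δφ/2)+cosφ1·cosφ2·sin²(Δλ/2)=0.5058784919; c=2·atan2(√a, √(1-a))=1.582553581; dist=6371·c=10082.449 ≈ 10082.4 km; running total=25234.3 km
Leg 3 bearing: y=sinΔλ·cosφ2=0.90620249, x=cosφ1·sinφ2-sinφ1·cosφ2·cosΔλ=-0.42268052; θ=atan2(y, x)=115.0058° ≈ 115.0°
Leg 4: φ1=-0.2974146, φ2=-0.5342139, Δφ=-0.2367993, Δλ=4.1003945 rad; a=sin²(Δφ/2)+cosφ1·cosφ2·sin²(Δλ/2)=0.6617685724; c=2·atan2(√a, √(1-a))=1.900261639; dist=6371·c=12106.567 ≈ 12106.6 km; running total=37340.9 km
Leg 4 bearing: y=sinΔλ·cosφ2=-0.70446100, x=cosφ1·sinφ2-sinφ1·cosφ2·cosΔλ=-0.63171070; θ=atan2(y, x)=-131.8835° <0 so +360° → 228.1165° ≈ 228.1°

Leg 1: dist=9004.2 km, bearing=183.4°
Leg 2: dist=6147.7 km, bearing=124.1°
Leg 3: dist=10082.4 km, bearing=115.0°
Leg 4: dist=12106.6 km, bearing=228.1°
Total: 37340.9 km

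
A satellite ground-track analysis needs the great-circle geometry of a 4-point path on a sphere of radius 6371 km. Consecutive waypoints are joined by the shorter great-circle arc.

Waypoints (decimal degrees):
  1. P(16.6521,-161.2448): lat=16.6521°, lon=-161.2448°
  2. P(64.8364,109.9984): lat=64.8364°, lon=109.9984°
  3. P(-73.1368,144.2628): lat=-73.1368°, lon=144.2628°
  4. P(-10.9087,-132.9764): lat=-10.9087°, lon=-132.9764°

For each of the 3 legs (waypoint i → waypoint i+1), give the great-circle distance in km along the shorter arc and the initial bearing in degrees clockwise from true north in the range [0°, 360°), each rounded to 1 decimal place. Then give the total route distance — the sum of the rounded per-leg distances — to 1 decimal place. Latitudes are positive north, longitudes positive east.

Leg 1: dist=8277.6 km, bearing=333.8°
Leg 2: dist=15549.4 km, bearing=165.3°
Leg 3: dist=8613.9 km, bearing=86.3°
Total: 32440.9 km

Leg 1: φ1=0.2906340, φ2=1.1316087, Δφ=0.8409747, Δλ=4.7340869 rad; a=sin²(Δφ/2)+cosφ1·cosφ2·sin²(Δλ/2)=0.3658985777; c=2·atan2(√a, √(1-a))=1.299269284; dist=6371·c=8277.645 ≈ 8277.6 km; running total=8277.6 km
Leg 1 bearing: y=sinΔλ·cosφ2=-0.42510428, x=cosφ1·sinφ2-sinφ1·cosφ2·cosΔλ=0.86449615; θ=atan2(y, x)=-26.1850° <0 so +360° → 333.8150° ≈ 333.8°
Leg 2: φ1=1.1316087, φ2=-1.2764780, Δφ=-2.4080866, Δλ=0.5980266 rad; a=sin²(Δφ/2)+cosφ1·cosφ2·sin²(Δλ/2)=0.8821193796; c=2·atan2(√a, √(1-a))=2.440656490; dist=6371·c=15549.422 ≈ 15549.4 km; running total=23827.0 km
Leg 2 bearing: y=sinΔλ·cosφ2=0.16332298, x=cosφ1·sinφ2-sinφ1·cosφ2·cosΔλ=-0.62391083; θ=atan2(y, x)=165.3307° ≈ 165.3°
Leg 3: φ1=-1.2764780, φ2=-0.1903927, Δφ=1.0860852, Δλ=-4.8387369 rad; a=sin²(Δφ/2)+cosφ1·cosφ2·sin²(Δλ/2)=0.3914994905; c=2·atan2(√a, √(1-a))=1.352055098; dist=6371·c=8613.943 ≈ 8613.9 km; running total=32440.9 km
Leg 3 bearing: y=sinΔλ·cosφ2=0.97410275, x=cosφ1·sinφ2-sinφ1·cosφ2·cosΔλ=0.06351686; θ=atan2(y, x)=86.2693° ≈ 86.3°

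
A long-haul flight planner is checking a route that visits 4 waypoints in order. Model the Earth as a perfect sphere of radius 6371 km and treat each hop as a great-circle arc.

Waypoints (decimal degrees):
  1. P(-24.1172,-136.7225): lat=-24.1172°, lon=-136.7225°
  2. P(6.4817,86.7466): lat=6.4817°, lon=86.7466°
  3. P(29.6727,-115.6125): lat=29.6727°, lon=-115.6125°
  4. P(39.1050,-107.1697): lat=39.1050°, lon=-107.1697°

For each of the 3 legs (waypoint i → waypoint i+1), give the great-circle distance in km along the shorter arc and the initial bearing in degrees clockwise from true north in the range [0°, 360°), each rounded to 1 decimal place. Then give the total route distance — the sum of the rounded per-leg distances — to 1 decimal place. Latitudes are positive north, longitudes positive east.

Leg 1: φ1=-0.4209245, φ2=0.1131270, Δφ=0.5340516, Δλ=3.9002716 rad; a=sin²(Δφ/2)+cosφ1·cosφ2·sin²(Δλ/2)=0.8521439559; c=2·atan2(√a, √(1-a))=2.352215911; dist=6371·c=14985.968 ≈ 14986.0 km; running total=14986.0 km
Leg 1 bearing: y=sinΔλ·cosφ2=-0.68356579, x=cosφ1·sinφ2-sinφ1·cosφ2·cosΔλ=-0.19161511; θ=atan2(y, x)=-105.6591° <0 so +360° → 254.3409° ≈ 254.3°
Leg 2: φ1=0.1131270, φ2=0.5178863, Δφ=0.4047593, Δλ=-3.5318326 rad; a=sin²(Δφ/2)+cosφ1·cosφ2·sin²(Δλ/2)=0.8712621502; c=2·atan2(√a, √(1-a))=2.407627484; dist=6371·c=15338.995 ≈ 15339.0 km; running total=30325.0 km
Leg 2 bearing: y=sinΔλ·cosφ2=0.33052614, x=cosφ1·sinφ2-sinφ1·cosφ2·cosΔλ=0.58258916; θ=atan2(y, x)=29.5680° ≈ 29.6°
Leg 3: φ1=0.5178863, φ2=0.6825110, Δφ=0.1646247, Δλ=0.1473547 rad; a=sin²(Δφ/2)+cosφ1·cosφ2·sin²(Δλ/2)=0.0104133922; c=2·atan2(√a, √(1-a))=0.204447945; dist=6371·c=1302.538 ≈ 1302.5 km; running total=31627.5 km
Leg 3 bearing: y=sinΔλ·cosφ2=0.11393259, x=cosφ1·sinφ2-sinφ1·cosφ2·cosΔλ=0.16804517; θ=atan2(y, x)=34.1368° ≈ 34.1°

Leg 1: dist=14986.0 km, bearing=254.3°
Leg 2: dist=15339.0 km, bearing=29.6°
Leg 3: dist=1302.5 km, bearing=34.1°
Total: 31627.5 km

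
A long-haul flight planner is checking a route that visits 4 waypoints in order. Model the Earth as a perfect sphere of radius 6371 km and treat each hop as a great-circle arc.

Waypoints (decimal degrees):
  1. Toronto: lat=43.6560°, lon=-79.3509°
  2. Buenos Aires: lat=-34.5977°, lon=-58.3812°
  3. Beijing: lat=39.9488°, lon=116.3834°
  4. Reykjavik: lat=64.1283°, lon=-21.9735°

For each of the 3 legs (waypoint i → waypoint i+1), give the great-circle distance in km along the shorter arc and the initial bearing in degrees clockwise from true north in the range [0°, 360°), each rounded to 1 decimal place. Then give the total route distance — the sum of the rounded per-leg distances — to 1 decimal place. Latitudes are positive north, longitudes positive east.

Leg 1: φ1=0.7619409, φ2=-0.6038438, Δφ=-1.3657847, Δλ=0.3659903 rad; a=sin²(Δφ/2)+cosφ1·cosφ2·sin²(Δλ/2)=0.4179325493; c=2·atan2(√a, √(1-a))=1.405915372; dist=6371·c=8957.087 ≈ 8957.1 km; running total=8957.1 km
Leg 1 bearing: y=sinΔλ·cosφ2=0.29458742, x=cosφ1·sinφ2-sinφ1·cosφ2·cosΔλ=-0.94142338; θ=atan2(y, x)=162.6242° ≈ 162.6°
Leg 2: φ1=-0.6038438, φ2=0.6972381, Δφ=1.3010819, Δλ=3.0502177 rad; a=sin²(Δφ/2)+cosφ1·cosφ2·sin²(Δλ/2)=0.9965046585; c=2·atan2(√a, √(1-a))=3.023280835; dist=6371·c=19261.322 ≈ 19261.3 km; running total=28218.4 km
Leg 2 bearing: y=sinΔλ·cosφ2=0.06995231, x=cosφ1·sinφ2-sinφ1·cosφ2·cosΔλ=0.09507456; θ=atan2(y, x)=36.3442° ≈ 36.3°
Leg 3: φ1=0.6972381, φ2=1.1192500, Δφ=0.4220119, Δλ=-2.4147834 rad; a=sin²(Δφ/2)+cosφ1·cosφ2·sin²(Δλ/2)=0.3361195016; c=2·atan2(√a, √(1-a))=1.236863645; dist=6371·c=7880.058 ≈ 7880.1 km; running total=36098.5 km
Leg 3 bearing: y=sinΔλ·cosφ2=-0.28995451, x=cosφ1·sinφ2-sinφ1·cosφ2·cosΔλ=0.89916579; θ=atan2(y, x)=-17.8730° <0 so +360° → 342.1270° ≈ 342.1°

Leg 1: dist=8957.1 km, bearing=162.6°
Leg 2: dist=19261.3 km, bearing=36.3°
Leg 3: dist=7880.1 km, bearing=342.1°
Total: 36098.5 km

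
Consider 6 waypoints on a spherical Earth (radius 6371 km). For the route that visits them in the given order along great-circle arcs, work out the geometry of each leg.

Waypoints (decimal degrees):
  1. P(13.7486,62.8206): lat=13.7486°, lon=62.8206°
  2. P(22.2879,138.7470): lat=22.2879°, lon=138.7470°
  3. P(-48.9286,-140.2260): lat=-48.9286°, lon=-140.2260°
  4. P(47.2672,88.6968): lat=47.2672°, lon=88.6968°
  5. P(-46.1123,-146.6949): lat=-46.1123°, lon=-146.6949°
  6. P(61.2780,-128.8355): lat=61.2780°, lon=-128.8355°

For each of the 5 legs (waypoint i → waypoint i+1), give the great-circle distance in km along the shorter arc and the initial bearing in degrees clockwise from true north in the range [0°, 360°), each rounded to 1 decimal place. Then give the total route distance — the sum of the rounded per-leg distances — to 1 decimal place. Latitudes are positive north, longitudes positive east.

Leg 1: dist=8008.2 km, bearing=70.7°
Leg 2: dist=11232.6 km, bearing=138.6°
Leg 3: dist=16440.6 km, bearing=286.0°
Leg 4: dist=15878.9 km, bearing=109.3°
Leg 5: dist=12048.7 km, bearing=8.9°
Total: 63609.0 km

Leg 1: φ1=0.2399583, φ2=0.3889972, Δφ=0.1490389, Δλ=1.3251657 rad; a=sin²(Δφ/2)+cosφ1·cosφ2·sin²(Δλ/2)=0.3456549265; c=2·atan2(√a, √(1-a))=1.256980710; dist=6371·c=8008.224 ≈ 8008.2 km; running total=8008.2 km
Leg 1 bearing: y=sinΔλ·cosφ2=0.89751648, x=cosφ1·sinφ2-sinφ1·cosφ2·cosΔλ=0.31491992; θ=atan2(y, x)=70.6651° ≈ 70.7°
Leg 2: φ1=0.3889972, φ2=-0.8539652, Δφ=-1.2429624, Δλ=-4.8689974 rad; a=sin²(Δφ/2)+cosφ1·cosφ2·sin²(Δλ/2)=0.5955528079; c=2·atan2(√a, √(1-a))=1.763084726; dist=6371·c=11232.613 ≈ 11232.6 km; running total=19240.8 km
Leg 2 bearing: y=sinΔλ·cosφ2=0.64895862, x=cosφ1·sinφ2-sinφ1·cosφ2·cosΔλ=-0.73643150; θ=atan2(y, x)=138.6128° ≈ 138.6°
Leg 3: φ1=-0.8539652, φ2=0.8249683, Δφ=1.6789334, Δλ=3.9954566 rad; a=sin²(Δφ/2)+cosφ1·cosφ2·sin²(Δλ/2)=0.9233473438; c=2·atan2(√a, √(1-a))=2.580538498; dist=6371·c=16440.611 ≈ 16440.6 km; running total=35681.4 km
Leg 3 bearing: y=sinΔλ·cosφ2=-0.51153072, x=cosφ1·sinφ2-sinφ1·cosφ2·cosΔλ=0.14643915; θ=atan2(y, x)=-74.0248° <0 so +360° → 285.9752° ≈ 286.0°
Leg 4: φ1=0.8249683, φ2=-0.8048115, Δφ=-1.6297797, Δλ=-4.1083602 rad; a=sin²(Δφ/2)+cosφ1·cosφ2·sin²(Δλ/2)=0.8982781755; c=2·atan2(√a, √(1-a))=2.492373893; dist=6371·c=15878.914 ≈ 15878.9 km; running total=51560.3 km
Leg 4 bearing: y=sinΔλ·cosφ2=0.57057989, x=cosφ1·sinφ2-sinφ1·cosφ2·cosΔλ=-0.19984136; θ=atan2(y, x)=109.3024° ≈ 109.3°
Leg 5: φ1=-0.8048115, φ2=1.0695029, Δφ=1.8743143, Δλ=0.3117053 rad; a=sin²(Δφ/2)+cosφ1·cosφ2·sin²(Δλ/2)=0.6574664702; c=2·atan2(√a, √(1-a))=1.891182325; dist=6371·c=12048.723 ≈ 12048.7 km; running total=63609.0 km
Leg 5 bearing: y=sinΔλ·cosφ2=0.14737930, x=cosφ1·sinφ2-sinφ1·cosφ2·cosΔλ=0.93760151; θ=atan2(y, x)=8.9331° ≈ 8.9°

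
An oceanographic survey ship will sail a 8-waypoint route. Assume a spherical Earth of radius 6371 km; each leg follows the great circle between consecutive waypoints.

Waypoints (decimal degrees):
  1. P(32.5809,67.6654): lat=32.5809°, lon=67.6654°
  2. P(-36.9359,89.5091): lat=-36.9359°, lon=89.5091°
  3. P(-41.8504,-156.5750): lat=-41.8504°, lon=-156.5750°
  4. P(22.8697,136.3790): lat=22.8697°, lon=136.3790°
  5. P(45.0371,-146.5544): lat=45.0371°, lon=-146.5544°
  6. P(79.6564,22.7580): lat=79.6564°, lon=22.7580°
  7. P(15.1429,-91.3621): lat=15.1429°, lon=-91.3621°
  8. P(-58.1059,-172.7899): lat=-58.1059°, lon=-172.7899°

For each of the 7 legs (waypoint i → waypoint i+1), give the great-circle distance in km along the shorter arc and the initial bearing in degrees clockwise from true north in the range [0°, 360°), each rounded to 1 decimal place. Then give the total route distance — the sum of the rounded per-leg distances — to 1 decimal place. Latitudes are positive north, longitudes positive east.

Leg 1: dist=8055.8 km, bearing=161.8°
Leg 2: dist=8986.6 km, bearing=136.4°
Leg 3: dist=9954.2 km, bearing=302.0°
Leg 4: dist=7241.1 km, bearing=49.4°
Leg 5: dist=6132.7 km, bearing=2.3°
Leg 6: dist=8814.6 km, bearing=296.3°
Leg 7: dist=10939.6 km, bearing=211.9°
Total: 60124.6 km

Leg 1: φ1=0.5686440, φ2=-0.6446531, Δφ=-1.2132970, Δλ=0.3812445 rad; a=sin²(Δφ/2)+cosφ1·cosφ2·sin²(Δλ/2)=0.3492123271; c=2·atan2(√a, √(1-a))=1.264451832; dist=6371·c=8055.823 ≈ 8055.8 km; running total=8055.8 km
Leg 1 bearing: y=sinΔλ·cosφ2=0.29740335, x=cosφ1·sinφ2-sinφ1·cosφ2·cosΔλ=-0.90587171; θ=atan2(y, x)=161.8247° ≈ 161.8°
Leg 2: φ1=-0.6446531, φ2=-0.7304273, Δφ=-0.0857742, Δλ=-4.2949778 rad; a=sin²(Δφ/2)+cosφ1·cosφ2·sin²(Δλ/2)=0.4202217344; c=2·atan2(√a, √(1-a))=1.410554914; dist=6371·c=8986.645 ≈ 8986.6 km; running total=17042.4 km
Leg 2 bearing: y=sinΔλ·cosφ2=0.68093431, x=cosφ1·sinφ2-sinφ1·cosφ2·cosΔλ=-0.71475183; θ=atan2(y, x)=136.3880° ≈ 136.4°
Leg 3: φ1=-0.7304273, φ2=0.3991516, Δφ=1.1295788, Δλ=5.1130119 rad; a=sin²(Δφ/2)+cosφ1·cosφ2·sin²(Δλ/2)=0.4958144186; c=2·atan2(√a, √(1-a))=1.562425066; dist=6371·c=9954.210 ≈ 9954.2 km; running total=26996.6 km
Leg 3 bearing: y=sinΔλ·cosφ2=-0.84843371, x=cosφ1·sinφ2-sinφ1·cosφ2·cosΔλ=0.52923546; θ=atan2(y, x)=-58.0449° <0 so +360° → 301.9551° ≈ 302.0°
Leg 4: φ1=0.3991516, φ2=0.7860457, Δφ=0.3868941, Δλ=-4.9381194 rad; a=sin²(Δφ/2)+cosφ1·cosφ2·sin²(Δλ/2)=0.2896431866; c=2·atan2(√a, √(1-a))=1.136564519; dist=6371·c=7241.053 ≈ 7241.1 km; running total=34237.7 km
Leg 4 bearing: y=sinΔλ·cosφ2=0.68872172, x=cosφ1·sinφ2-sinφ1·cosφ2·cosΔλ=0.59047645; θ=atan2(y, x)=49.3918° ≈ 49.4°
Leg 5: φ1=0.7860457, φ2=1.3902665, Δφ=0.6042208, Δλ=2.9550588 rad; a=sin²(Δφ/2)+cosφ1·cosφ2·sin²(Δλ/2)=0.2143063835; c=2·atan2(√a, √(1-a))=0.962601120; dist=6371·c=6132.732 ≈ 6132.7 km; running total=40370.4 km
Leg 5 bearing: y=sinΔλ·cosφ2=0.03329842, x=cosφ1·sinφ2-sinφ1·cosφ2·cosΔλ=0.82000478; θ=atan2(y, x)=2.3254° ≈ 2.3°
Leg 6: φ1=1.3902665, φ2=0.2642935, Δφ=-1.1259730, Δλ=-1.9917715 rad; a=sin²(Δφ/2)+cosφ1·cosφ2·sin²(Δλ/2)=0.4069219043; c=2·atan2(√a, √(1-a))=1.383547834; dist=6371·c=8814.583 ≈ 8814.6 km; running total=49185.0 km
Leg 6 bearing: y=sinΔλ·cosφ2=-0.88099979, x=cosφ1·sinφ2-sinφ1·cosφ2·cosΔλ=0.43495430; θ=atan2(y, x)=-63.7242° <0 so +360° → 296.2758° ≈ 296.3°
Leg 7: φ1=0.2642935, φ2=-1.0141393, Δφ=-1.2784327, Δλ=-1.4211832 rad; a=sin²(Δφ/2)+cosφ1·cosφ2·sin²(Δλ/2)=0.5728848541; c=2·atan2(√a, √(1-a))=1.717087273; dist=6371·c=10939.563 ≈ 10939.6 km; running total=60124.6 km
Leg 7 bearing: y=sinΔλ·cosφ2=-0.52244861, x=cosφ1·sinφ2-sinφ1·cosφ2·cosΔλ=-0.84011823; θ=atan2(y, x)=-148.1235° <0 so +360° → 211.8765° ≈ 211.9°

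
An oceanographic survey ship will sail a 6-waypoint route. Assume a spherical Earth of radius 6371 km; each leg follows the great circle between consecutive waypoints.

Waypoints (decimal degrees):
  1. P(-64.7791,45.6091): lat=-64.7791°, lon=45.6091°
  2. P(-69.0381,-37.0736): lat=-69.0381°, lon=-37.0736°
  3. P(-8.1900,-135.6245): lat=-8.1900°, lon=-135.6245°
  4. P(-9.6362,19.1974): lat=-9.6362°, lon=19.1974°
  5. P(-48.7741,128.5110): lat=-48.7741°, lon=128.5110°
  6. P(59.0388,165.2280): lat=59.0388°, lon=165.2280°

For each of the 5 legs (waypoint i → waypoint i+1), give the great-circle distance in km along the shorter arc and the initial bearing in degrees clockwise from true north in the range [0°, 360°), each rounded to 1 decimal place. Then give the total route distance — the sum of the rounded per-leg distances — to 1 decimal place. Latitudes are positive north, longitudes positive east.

Leg 1: φ1=-1.1306086, φ2=-1.2049422, Δφ=-0.0743336, Δλ=-1.4430853 rad; a=sin²(Δφ/2)+cosφ1·cosφ2·sin²(Δλ/2)=0.0678927631; c=2·atan2(√a, √(1-a))=0.527209354; dist=6371·c=3358.851 ≈ 3358.9 km; running total=3358.9 km
Leg 1 bearing: y=sinΔλ·cosφ2=-0.35483359, x=cosφ1·sinφ2-sinφ1·cosφ2·cosΔλ=-0.35668820; θ=atan2(y, x)=-135.1493° <0 so +360° → 224.8507° ≈ 224.9°
Leg 2: φ1=-1.2049422, φ2=-0.1429425, Δφ=1.0619997, Δλ=-1.7200377 rad; a=sin²(Δφ/2)+cosφ1·cosφ2·sin²(Δλ/2)=0.4598109776; c=2·atan2(√a, √(1-a))=1.490331481; dist=6371·c=9494.902 ≈ 9494.9 km; running total=12853.8 km
Leg 2 bearing: y=sinΔλ·cosφ2=-0.97879864, x=cosφ1·sinφ2-sinφ1·cosφ2·cosΔλ=-0.18839477; θ=atan2(y, x)=-100.8948° <0 so +360° → 259.1052° ≈ 259.1°
Leg 3: φ1=-0.1429425, φ2=-0.1681834, Δφ=-0.0252410, Δλ=2.7021519 rad; a=sin²(Δφ/2)+cosφ1·cosφ2·sin²(Δλ/2)=0.9296375569; c=2·atan2(√a, √(1-a))=2.604647169; dist=6371·c=16594.207 ≈ 16594.2 km; running total=29448.0 km
Leg 3 bearing: y=sinΔλ·cosφ2=0.41943075, x=cosφ1·sinφ2-sinφ1·cosφ2·cosΔλ=-0.29278683; θ=atan2(y, x)=124.9173° ≈ 124.9°
Leg 4: φ1=-0.1681834, φ2=-0.8512686, Δφ=-0.6830852, Δλ=1.9078822 rad; a=sin²(Δφ/2)+cosφ1·cosφ2·sin²(Δλ/2)=0.5444964167; c=2·atan2(√a, √(1-a))=1.659907047; dist=6371·c=10575.268 ≈ 10575.3 km; running total=40023.3 km
Leg 4 bearing: y=sinΔλ·cosφ2=0.62194096, x=cosφ1·sinφ2-sinφ1·cosφ2·cosΔλ=-0.77799082; θ=atan2(y, x)=141.3605° ≈ 141.4°
Leg 5: φ1=-0.8512686, φ2=1.0304214, Δφ=1.8816901, Δλ=0.6408325 rad; a=sin²(Δφ/2)+cosφ1·cosφ2·sin²(Δλ/2)=0.6865881563; c=2·atan2(√a, √(1-a))=1.953226635; dist=6371·c=12444.007 ≈ 12444.0 km; running total=52467.3 km
Leg 5 bearing: y=sinΔλ·cosφ2=0.30757511, x=cosφ1·sinφ2-sinφ1·cosφ2·cosΔλ=0.87529252; θ=atan2(y, x)=19.3613° ≈ 19.4°

Leg 1: dist=3358.9 km, bearing=224.9°
Leg 2: dist=9494.9 km, bearing=259.1°
Leg 3: dist=16594.2 km, bearing=124.9°
Leg 4: dist=10575.3 km, bearing=141.4°
Leg 5: dist=12444.0 km, bearing=19.4°
Total: 52467.3 km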